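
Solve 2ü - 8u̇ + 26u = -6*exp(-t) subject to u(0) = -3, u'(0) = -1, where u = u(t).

u = -exp(-t)/6 - 17*cos(3*t)*exp(2*t)/6 + 3*exp(2*t)*sin(3*t)/2

Divide through by 2: u'' - 4u' + 13u = -3*exp(-t).
Characteristic equation r² - 4r + 13 = 0 has discriminant (-4)² - 4·(13) = -36 < 0, so r = 2 ± 3i.
Hence u_h = C1*cos(3*t)*exp(2*t) + C2*exp(2*t)*sin(3*t).
Try u_p = A*exp(-t). Substituting into the equation and dividing by exp(-t) gives A = -1/6, so u_p = -exp(-t)/6.
General solution: u = -exp(-t)/6 + C1*cos(3*t)*exp(2*t) + C2*exp(2*t)*sin(3*t).
Apply the initial conditions: u(0) = -1/6 + C1 = -3 and u'(0) = 1/6 + 2*C1 + 3*C2 = -1. Solving gives C1 = -17/6, C2 = 3/2.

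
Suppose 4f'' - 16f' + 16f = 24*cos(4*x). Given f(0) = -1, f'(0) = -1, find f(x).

f = -41*exp(2*x)/50 - 9*cos(4*x)/50 - 6*sin(4*x)/25 + 8*x*exp(2*x)/5

Divide through by 4: f'' - 4f' + 4f = 6*cos(4*x).
Characteristic equation r² - 4r + 4 = 0 has discriminant (-4)² - 4·(4) = 0, so r = 2 is a repeated root.
Hence f_h = (C1 + C2*x)*exp(2*x).
Try f_p = A*cos(4*x) + B*sin(4*x). Substituting and equating the coefficients of cos(4x) and sin(4x) gives A = -9/50, B = -6/25, so f_p = -9*cos(4*x)/50 - 6*sin(4*x)/25.
General solution: f = -9*cos(4*x)/50 - 6*sin(4*x)/25 + C1*exp(2*x) + C2*x*exp(2*x).
Apply the initial conditions: f(0) = -9/50 + C1 = -1 and f'(0) = -24/25 + C2 + 2*C1 = -1. Solving gives C1 = -41/50, C2 = 8/5.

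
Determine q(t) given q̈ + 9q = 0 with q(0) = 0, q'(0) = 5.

q = 5*sin(3*t)/3

Characteristic equation r² + 9 = 0 has discriminant (0)² - 4·(9) = -36 < 0, so r = ± 3i.
Hence q_h = C1*cos(3*t) + C2*sin(3*t).
Apply the initial conditions: q(0) = C1 = 0 and q'(0) = 3*C2 = 5. Solving gives C1 = 0, C2 = 5/3.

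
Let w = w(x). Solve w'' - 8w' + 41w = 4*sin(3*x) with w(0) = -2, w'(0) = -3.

Characteristic equation r² - 8r + 41 = 0 has discriminant (-8)² - 4·(41) = -100 < 0, so r = 4 ± 5i.
Hence w_h = C1*cos(5*x)*exp(4*x) + C2*exp(4*x)*sin(5*x).
Try w_p = A*cos(3*x) + B*sin(3*x). Substituting and equating the coefficients of cos(3x) and sin(3x) gives A = 3/50, B = 2/25, so w_p = 2*sin(3*x)/25 + 3*cos(3*x)/50.
General solution: w = 2*sin(3*x)/25 + 3*cos(3*x)/50 + C1*cos(5*x)*exp(4*x) + C2*exp(4*x)*sin(5*x).
Apply the initial conditions: w(0) = 3/50 + C1 = -2 and w'(0) = 6/25 + 4*C1 + 5*C2 = -3. Solving gives C1 = -103/50, C2 = 1.

w = 2*sin(3*x)/25 + 3*cos(3*x)/50 + exp(4*x)*sin(5*x) - 103*cos(5*x)*exp(4*x)/50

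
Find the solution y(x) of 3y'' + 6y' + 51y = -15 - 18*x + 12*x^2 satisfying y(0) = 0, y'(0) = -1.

y = -1345/4913 - 118*x/289 + 4*x**2/17 - 781*exp(-x)*sin(4*x)/9826 + 1345*cos(4*x)*exp(-x)/4913

Divide through by 3: y'' + 2y' + 17y = -5 - 6*x + 4*x^2.
Characteristic equation r² + 2r + 17 = 0 has discriminant (2)² - 4·(17) = -64 < 0, so r = -1 ± 4i.
Hence y_h = C1*cos(4*x)*exp(-x) + C2*exp(-x)*sin(4*x).
For the particular solution try y_p = A0 + A1*x + A2*x^2. Substituting and matching coefficients of each power of x gives A0 = -1345/4913, A1 = -118/289, A2 = 4/17, so y_p = -1345/4913 - 118*x/289 + 4*x^2/17.
General solution: y = -1345/4913 - 118*x/289 + 4*x^2/17 + C1*cos(4*x)*exp(-x) + C2*exp(-x)*sin(4*x).
Apply the initial conditions: y(0) = -1345/4913 + C1 = 0 and y'(0) = -118/289 - C1 + 4*C2 = -1. Solving gives C1 = 1345/4913, C2 = -781/9826.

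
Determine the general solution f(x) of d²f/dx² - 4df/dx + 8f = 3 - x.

f = 5/16 - x/8 + C1*cos(2*x)*exp(2*x) + C2*exp(2*x)*sin(2*x)

Characteristic equation r² - 4r + 8 = 0 has discriminant (-4)² - 4·(8) = -16 < 0, so r = 2 ± 2i.
Hence f_h = C1*cos(2*x)*exp(2*x) + C2*exp(2*x)*sin(2*x).
For the particular solution try f_p = A0 + A1*x. Substituting and matching coefficients of each power of x gives A0 = 5/16, A1 = -1/8, so f_p = 5/16 - x/8.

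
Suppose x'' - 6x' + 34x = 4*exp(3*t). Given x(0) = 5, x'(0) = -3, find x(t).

Characteristic equation r² - 6r + 34 = 0 has discriminant (-6)² - 4·(34) = -100 < 0, so r = 3 ± 5i.
Hence x_h = C1*cos(5*t)*exp(3*t) + C2*exp(3*t)*sin(5*t).
Try x_p = A*exp(3*t). Substituting into the equation and dividing by exp(3*t) gives A = 4/25, so x_p = 4*exp(3*t)/25.
General solution: x = 4*exp(3*t)/25 + C1*cos(5*t)*exp(3*t) + C2*exp(3*t)*sin(5*t).
Apply the initial conditions: x(0) = 4/25 + C1 = 5 and x'(0) = 12/25 + 3*C1 + 5*C2 = -3. Solving gives C1 = 121/25, C2 = -18/5.

x = 4*exp(3*t)/25 - 18*exp(3*t)*sin(5*t)/5 + 121*cos(5*t)*exp(3*t)/25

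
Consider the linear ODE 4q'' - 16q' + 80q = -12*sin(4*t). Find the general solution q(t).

Divide through by 4: q'' - 4q' + 20q = -3*sin(4*t).
Characteristic equation r² - 4r + 20 = 0 has discriminant (-4)² - 4·(20) = -64 < 0, so r = 2 ± 4i.
Hence q_h = C1*cos(4*t)*exp(2*t) + C2*exp(2*t)*sin(4*t).
Try q_p = A*cos(4*t) + B*sin(4*t). Substituting and equating the coefficients of cos(4t) and sin(4t) gives A = -3/17, B = -3/68, so q_p = -3*cos(4*t)/17 - 3*sin(4*t)/68.

q = -3*cos(4*t)/17 - 3*sin(4*t)/68 + C1*cos(4*t)*exp(2*t) + C2*exp(2*t)*sin(4*t)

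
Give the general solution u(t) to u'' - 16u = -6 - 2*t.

Characteristic equation r² - 16 = 0 factors as (r + 4)(r - 4) = 0, so r = -4, 4.
Hence u_h = C1*exp(-4*t) + C2*exp(4*t).
For the particular solution try u_p = A0 + A1*t. Substituting and matching coefficients of each power of t gives A0 = 3/8, A1 = 1/8, so u_p = 3/8 + t/8.

u = 3/8 + t/8 + C1*exp(-4*t) + C2*exp(4*t)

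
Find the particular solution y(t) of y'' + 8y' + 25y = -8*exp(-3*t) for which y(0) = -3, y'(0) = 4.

Characteristic equation r² + 8r + 25 = 0 has discriminant (8)² - 4·(25) = -36 < 0, so r = -4 ± 3i.
Hence y_h = C1*cos(3*t)*exp(-4*t) + C2*exp(-4*t)*sin(3*t).
Try y_p = A*exp(-3*t). Substituting into the equation and dividing by exp(-3*t) gives A = -4/5, so y_p = -4*exp(-3*t)/5.
General solution: y = -4*exp(-3*t)/5 + C1*cos(3*t)*exp(-4*t) + C2*exp(-4*t)*sin(3*t).
Apply the initial conditions: y(0) = -4/5 + C1 = -3 and y'(0) = 12/5 - 4*C1 + 3*C2 = 4. Solving gives C1 = -11/5, C2 = -12/5.

y = -4*exp(-3*t)/5 - 12*exp(-4*t)*sin(3*t)/5 - 11*cos(3*t)*exp(-4*t)/5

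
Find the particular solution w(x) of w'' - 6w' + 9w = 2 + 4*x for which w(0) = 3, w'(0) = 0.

Characteristic equation r² - 6r + 9 = 0 has discriminant (-6)² - 4·(9) = 0, so r = 3 is a repeated root.
Hence w_h = (C1 + C2*x)*exp(3*x).
For the particular solution try w_p = A0 + A1*x. Substituting and matching coefficients of each power of x gives A0 = 14/27, A1 = 4/9, so w_p = 14/27 + 4*x/9.
General solution: w = 14/27 + 4*x/9 + C1*exp(3*x) + C2*x*exp(3*x).
Apply the initial conditions: w(0) = 14/27 + C1 = 3 and w'(0) = 4/9 + C2 + 3*C1 = 0. Solving gives C1 = 67/27, C2 = -71/9.

w = 14/27 + 4*x/9 + 67*exp(3*x)/27 - 71*x*exp(3*x)/9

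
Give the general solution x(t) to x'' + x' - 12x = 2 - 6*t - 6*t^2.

x = -5/144 + t**2/2 + 7*t/12 + C1*exp(-4*t) + C2*exp(3*t)

Characteristic equation r² + r - 12 = 0 factors as (r + 4)(r - 3) = 0, so r = -4, 3.
Hence x_h = C1*exp(-4*t) + C2*exp(3*t).
For the particular solution try x_p = A0 + A1*t + A2*t^2. Substituting and matching coefficients of each power of t gives A0 = -5/144, A1 = 7/12, A2 = 1/2, so x_p = -5/144 + t^2/2 + 7*t/12.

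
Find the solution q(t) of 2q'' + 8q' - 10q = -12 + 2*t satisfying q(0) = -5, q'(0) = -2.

q = 26/25 - 53*exp(-5*t)/75 - 16*exp(t)/3 - t/5

Divide through by 2: q'' + 4q' - 5q = -6 + t.
Characteristic equation r² + 4r - 5 = 0 factors as (r + 5)(r - 1) = 0, so r = -5, 1.
Hence q_h = C1*exp(-5*t) + C2*exp(t).
For the particular solution try q_p = A0 + A1*t. Substituting and matching coefficients of each power of t gives A0 = 26/25, A1 = -1/5, so q_p = 26/25 - t/5.
General solution: q = 26/25 - t/5 + C1*exp(-5*t) + C2*exp(t).
Apply the initial conditions: q(0) = 26/25 + C1 + C2 = -5 and q'(0) = -1/5 + C2 - 5*C1 = -2. Solving gives C1 = -53/75, C2 = -16/3.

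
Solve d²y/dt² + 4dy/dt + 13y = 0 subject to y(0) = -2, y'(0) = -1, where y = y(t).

Characteristic equation r² + 4r + 13 = 0 has discriminant (4)² - 4·(13) = -36 < 0, so r = -2 ± 3i.
Hence y_h = C1*cos(3*t)*exp(-2*t) + C2*exp(-2*t)*sin(3*t).
Apply the initial conditions: y(0) = C1 = -2 and y'(0) = -2*C1 + 3*C2 = -1. Solving gives C1 = -2, C2 = -5/3.

y = -2*cos(3*t)*exp(-2*t) - 5*exp(-2*t)*sin(3*t)/3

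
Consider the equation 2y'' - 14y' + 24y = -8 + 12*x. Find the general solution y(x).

Divide through by 2: y'' - 7y' + 12y = -4 + 6*x.
Characteristic equation r² - 7r + 12 = 0 factors as (r - 3)(r - 4) = 0, so r = 3, 4.
Hence y_h = C1*exp(3*x) + C2*exp(4*x).
For the particular solution try y_p = A0 + A1*x. Substituting and matching coefficients of each power of x gives A0 = -1/24, A1 = 1/2, so y_p = -1/24 + x/2.

y = -1/24 + x/2 + C1*exp(3*x) + C2*exp(4*x)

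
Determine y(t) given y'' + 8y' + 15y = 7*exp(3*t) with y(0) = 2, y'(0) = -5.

Characteristic equation r² + 8r + 15 = 0 factors as (r + 5)(r + 3) = 0, so r = -5, -3.
Hence y_h = C1*exp(-5*t) + C2*exp(-3*t).
Try y_p = A*exp(3*t). Substituting into the equation and dividing by exp(3*t) gives A = 7/48, so y_p = 7*exp(3*t)/48.
General solution: y = 7*exp(3*t)/48 + C1*exp(-5*t) + C2*exp(-3*t).
Apply the initial conditions: y(0) = 7/48 + C1 + C2 = 2 and y'(0) = 7/16 - 5*C1 - 3*C2 = -5. Solving gives C1 = -1/16, C2 = 23/12.

y = -exp(-5*t)/16 + 7*exp(3*t)/48 + 23*exp(-3*t)/12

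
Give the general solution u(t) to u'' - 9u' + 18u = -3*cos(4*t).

Characteristic equation r² - 9r + 18 = 0 factors as (r - 6)(r - 3) = 0, so r = 6, 3.
Hence u_h = C1*exp(6*t) + C2*exp(3*t).
Try u_p = A*cos(4*t) + B*sin(4*t). Substituting and equating the coefficients of cos(4t) and sin(4t) gives A = -3/650, B = 27/325, so u_p = -3*cos(4*t)/650 + 27*sin(4*t)/325.

u = -3*cos(4*t)/650 + 27*sin(4*t)/325 + C1*exp(6*t) + C2*exp(3*t)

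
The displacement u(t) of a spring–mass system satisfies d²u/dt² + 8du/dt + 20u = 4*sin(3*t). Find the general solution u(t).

u = -96*cos(3*t)/697 + 44*sin(3*t)/697 + C1*cos(2*t)*exp(-4*t) + C2*exp(-4*t)*sin(2*t)

Characteristic equation r² + 8r + 20 = 0 has discriminant (8)² - 4·(20) = -16 < 0, so r = -4 ± 2i.
Hence u_h = C1*cos(2*t)*exp(-4*t) + C2*exp(-4*t)*sin(2*t).
Try u_p = A*cos(3*t) + B*sin(3*t). Substituting and equating the coefficients of cos(3t) and sin(3t) gives A = -96/697, B = 44/697, so u_p = -96*cos(3*t)/697 + 44*sin(3*t)/697.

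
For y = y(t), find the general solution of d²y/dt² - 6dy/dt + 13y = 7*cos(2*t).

Characteristic equation r² - 6r + 13 = 0 has discriminant (-6)² - 4·(13) = -16 < 0, so r = 3 ± 2i.
Hence y_h = C1*cos(2*t)*exp(3*t) + C2*exp(3*t)*sin(2*t).
Try y_p = A*cos(2*t) + B*sin(2*t). Substituting and equating the coefficients of cos(2t) and sin(2t) gives A = 7/25, B = -28/75, so y_p = -28*sin(2*t)/75 + 7*cos(2*t)/25.

y = -28*sin(2*t)/75 + 7*cos(2*t)/25 + C1*cos(2*t)*exp(3*t) + C2*exp(3*t)*sin(2*t)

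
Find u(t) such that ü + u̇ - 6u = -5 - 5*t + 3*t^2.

u = 7/9 - t**2/2 + 2*t/3 + C1*exp(-3*t) + C2*exp(2*t)

Characteristic equation r² + r - 6 = 0 factors as (r + 3)(r - 2) = 0, so r = -3, 2.
Hence u_h = C1*exp(-3*t) + C2*exp(2*t).
For the particular solution try u_p = A0 + A1*t + A2*t^2. Substituting and matching coefficients of each power of t gives A0 = 7/9, A1 = 2/3, A2 = -1/2, so u_p = 7/9 - t^2/2 + 2*t/3.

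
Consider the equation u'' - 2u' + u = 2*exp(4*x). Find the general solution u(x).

u = 2*exp(4*x)/9 + C1*exp(x) + C2*x*exp(x)

Characteristic equation r² - 2r + 1 = 0 has discriminant (-2)² - 4·(1) = 0, so r = 1 is a repeated root.
Hence u_h = (C1 + C2*x)*exp(x).
Try u_p = A*exp(4*x). Substituting into the equation and dividing by exp(4*x) gives A = 2/9, so u_p = 2*exp(4*x)/9.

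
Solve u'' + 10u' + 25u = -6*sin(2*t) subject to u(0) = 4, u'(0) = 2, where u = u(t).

Characteristic equation r² + 10r + 25 = 0 has discriminant (10)² - 4·(25) = 0, so r = -5 is a repeated root.
Hence u_h = (C1 + C2*t)*exp(-5*t).
Try u_p = A*cos(2*t) + B*sin(2*t). Substituting and equating the coefficients of cos(2t) and sin(2t) gives A = 120/841, B = -126/841, so u_p = -126*sin(2*t)/841 + 120*cos(2*t)/841.
General solution: u = -126*sin(2*t)/841 + 120*cos(2*t)/841 + C1*exp(-5*t) + C2*t*exp(-5*t).
Apply the initial conditions: u(0) = 120/841 + C1 = 4 and u'(0) = -252/841 + C2 - 5*C1 = 2. Solving gives C1 = 3244/841, C2 = 626/29.

u = -126*sin(2*t)/841 + 120*cos(2*t)/841 + 3244*exp(-5*t)/841 + 626*t*exp(-5*t)/29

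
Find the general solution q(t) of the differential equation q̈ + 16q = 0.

q = C1*cos(4*t) + C2*sin(4*t)

Characteristic equation r² + 16 = 0 has discriminant (0)² - 4·(16) = -64 < 0, so r = ± 4i.
Hence q_h = C1*cos(4*t) + C2*sin(4*t).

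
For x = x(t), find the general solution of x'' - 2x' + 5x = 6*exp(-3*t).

Characteristic equation r² - 2r + 5 = 0 has discriminant (-2)² - 4·(5) = -16 < 0, so r = 1 ± 2i.
Hence x_h = C1*cos(2*t)*exp(t) + C2*exp(t)*sin(2*t).
Try x_p = A*exp(-3*t). Substituting into the equation and dividing by exp(-3*t) gives A = 3/10, so x_p = 3*exp(-3*t)/10.

x = 3*exp(-3*t)/10 + C1*cos(2*t)*exp(t) + C2*exp(t)*sin(2*t)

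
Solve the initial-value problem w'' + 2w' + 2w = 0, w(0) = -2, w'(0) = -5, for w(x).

w = -7*exp(-x)*sin(x) - 2*cos(x)*exp(-x)

Characteristic equation r² + 2r + 2 = 0 has discriminant (2)² - 4·(2) = -4 < 0, so r = -1 ± i.
Hence w_h = C1*cos(x)*exp(-x) + C2*exp(-x)*sin(x).
Apply the initial conditions: w(0) = C1 = -2 and w'(0) = C2 - C1 = -5. Solving gives C1 = -2, C2 = -7.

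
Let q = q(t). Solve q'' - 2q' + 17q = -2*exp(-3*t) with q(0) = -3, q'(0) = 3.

Characteristic equation r² - 2r + 17 = 0 has discriminant (-2)² - 4·(17) = -64 < 0, so r = 1 ± 4i.
Hence q_h = C1*cos(4*t)*exp(t) + C2*exp(t)*sin(4*t).
Try q_p = A*exp(-3*t). Substituting into the equation and dividing by exp(-3*t) gives A = -1/16, so q_p = -exp(-3*t)/16.
General solution: q = -exp(-3*t)/16 + C1*cos(4*t)*exp(t) + C2*exp(t)*sin(4*t).
Apply the initial conditions: q(0) = -1/16 + C1 = -3 and q'(0) = 3/16 + C1 + 4*C2 = 3. Solving gives C1 = -47/16, C2 = 23/16.

q = -exp(-3*t)/16 - 47*cos(4*t)*exp(t)/16 + 23*exp(t)*sin(4*t)/16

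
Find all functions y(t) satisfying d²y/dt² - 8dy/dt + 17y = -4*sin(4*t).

y = -128*cos(4*t)/1025 - 4*sin(4*t)/1025 + C1*cos(t)*exp(4*t) + C2*exp(4*t)*sin(t)

Characteristic equation r² - 8r + 17 = 0 has discriminant (-8)² - 4·(17) = -4 < 0, so r = 4 ± i.
Hence y_h = C1*cos(t)*exp(4*t) + C2*exp(4*t)*sin(t).
Try y_p = A*cos(4*t) + B*sin(4*t). Substituting and equating the coefficients of cos(4t) and sin(4t) gives A = -128/1025, B = -4/1025, so y_p = -128*cos(4*t)/1025 - 4*sin(4*t)/1025.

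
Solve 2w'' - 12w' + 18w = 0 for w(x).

w = C1*exp(3*x) + C2*x*exp(3*x)

Divide through by 2: w'' - 6w' + 9w = 0.
Characteristic equation r² - 6r + 9 = 0 has discriminant (-6)² - 4·(9) = 0, so r = 3 is a repeated root.
Hence w_h = (C1 + C2*x)*exp(3*x).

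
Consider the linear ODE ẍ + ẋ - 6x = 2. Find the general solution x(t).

x = -1/3 + C1*exp(2*t) + C2*exp(-3*t)

Characteristic equation r² + r - 6 = 0 factors as (r - 2)(r + 3) = 0, so r = 2, -3.
Hence x_h = C1*exp(2*t) + C2*exp(-3*t).
For the particular solution try x_p = A0. Substituting and matching coefficients of each power of t gives A0 = -1/3, so x_p = -1/3.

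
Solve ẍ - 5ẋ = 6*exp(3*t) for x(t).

Characteristic equation r² - 5r = 0 factors as (r - 5)r = 0, so r = 5, 0.
Hence x_h = C1*exp(5*t) + C2.
Try x_p = A*exp(3*t). Substituting into the equation and dividing by exp(3*t) gives A = -1, so x_p = -exp(3*t).

x = C2 - exp(3*t) + C1*exp(5*t)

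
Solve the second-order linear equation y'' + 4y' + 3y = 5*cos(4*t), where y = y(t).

Characteristic equation r² + 4r + 3 = 0 factors as (r + 3)(r + 1) = 0, so r = -3, -1.
Hence y_h = C1*exp(-3*t) + C2*exp(-t).
Try y_p = A*cos(4*t) + B*sin(4*t). Substituting and equating the coefficients of cos(4t) and sin(4t) gives A = -13/85, B = 16/85, so y_p = -13*cos(4*t)/85 + 16*sin(4*t)/85.

y = -13*cos(4*t)/85 + 16*sin(4*t)/85 + C1*exp(-3*t) + C2*exp(-t)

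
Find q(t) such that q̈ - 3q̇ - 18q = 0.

q = C1*exp(6*t) + C2*exp(-3*t)

Characteristic equation r² - 3r - 18 = 0 factors as (r - 6)(r + 3) = 0, so r = 6, -3.
Hence q_h = C1*exp(6*t) + C2*exp(-3*t).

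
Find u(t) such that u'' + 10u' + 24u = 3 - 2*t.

u = 23/144 - t/12 + C1*exp(-6*t) + C2*exp(-4*t)

Characteristic equation r² + 10r + 24 = 0 factors as (r + 6)(r + 4) = 0, so r = -6, -4.
Hence u_h = C1*exp(-6*t) + C2*exp(-4*t).
For the particular solution try u_p = A0 + A1*t. Substituting and matching coefficients of each power of t gives A0 = 23/144, A1 = -1/12, so u_p = 23/144 - t/12.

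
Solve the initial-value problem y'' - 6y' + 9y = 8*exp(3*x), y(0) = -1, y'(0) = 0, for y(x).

Characteristic equation r² - 6r + 9 = 0 has discriminant (-6)² - 4·(9) = 0, so r = 3 is a repeated root.
Hence y_h = (C1 + C2*x)*exp(3*x).
Since exp(3*x) solves the homogeneous equation (r = 3 is a root of multiplicity 2), multiply the trial by x^2. Try y_p = A*x^2*exp(3*x). Substituting into the equation and dividing by exp(3*x) gives A = 4, so y_p = 4*x^2*exp(3*x).
General solution: y = C1*exp(3*x) + 4*x^2*exp(3*x) + C2*x*exp(3*x).
Apply the initial conditions: y(0) = C1 = -1 and y'(0) = C2 + 3*C1 = 0. Solving gives C1 = -1, C2 = 3.

y = -exp(3*x) + 3*x*exp(3*x) + 4*x**2*exp(3*x)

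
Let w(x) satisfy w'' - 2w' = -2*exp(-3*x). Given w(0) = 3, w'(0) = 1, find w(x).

Characteristic equation r² - 2r = 0 factors as (r - 2)r = 0, so r = 2, 0.
Hence w_h = C1*exp(2*x) + C2.
Try w_p = A*exp(-3*x). Substituting into the equation and dividing by exp(-3*x) gives A = -2/15, so w_p = -2*exp(-3*x)/15.
General solution: w = C2 - 2*exp(-3*x)/15 + C1*exp(2*x).
Apply the initial conditions: w(0) = -2/15 + C1 + C2 = 3 and w'(0) = 2/5 + 2*C1 = 1. Solving gives C1 = 3/10, C2 = 17/6.

w = 17/6 - 2*exp(-3*x)/15 + 3*exp(2*x)/10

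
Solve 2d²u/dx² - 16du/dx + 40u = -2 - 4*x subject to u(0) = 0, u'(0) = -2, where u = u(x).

u = -9/100 - x/10 - 113*exp(4*x)*sin(2*x)/100 + 9*cos(2*x)*exp(4*x)/100

Divide through by 2: u'' - 8u' + 20u = -1 - 2*x.
Characteristic equation r² - 8r + 20 = 0 has discriminant (-8)² - 4·(20) = -16 < 0, so r = 4 ± 2i.
Hence u_h = C1*cos(2*x)*exp(4*x) + C2*exp(4*x)*sin(2*x).
For the particular solution try u_p = A0 + A1*x. Substituting and matching coefficients of each power of x gives A0 = -9/100, A1 = -1/10, so u_p = -9/100 - x/10.
General solution: u = -9/100 - x/10 + C1*cos(2*x)*exp(4*x) + C2*exp(4*x)*sin(2*x).
Apply the initial conditions: u(0) = -9/100 + C1 = 0 and u'(0) = -1/10 + 2*C2 + 4*C1 = -2. Solving gives C1 = 9/100, C2 = -113/100.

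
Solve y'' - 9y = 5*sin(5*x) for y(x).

y = -5*sin(5*x)/34 + C1*exp(-3*x) + C2*exp(3*x)

Characteristic equation r² - 9 = 0 factors as (r + 3)(r - 3) = 0, so r = -3, 3.
Hence y_h = C1*exp(-3*x) + C2*exp(3*x).
Try y_p = A*cos(5*x) + B*sin(5*x). Substituting and equating the coefficients of cos(5x) and sin(5x) gives A = 0, B = -5/34, so y_p = -5*sin(5*x)/34.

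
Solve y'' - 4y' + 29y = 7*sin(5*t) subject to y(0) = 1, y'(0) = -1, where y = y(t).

Characteristic equation r² - 4r + 29 = 0 has discriminant (-4)² - 4·(29) = -100 < 0, so r = 2 ± 5i.
Hence y_h = C1*cos(5*t)*exp(2*t) + C2*exp(2*t)*sin(5*t).
Try y_p = A*cos(5*t) + B*sin(5*t). Substituting and equating the coefficients of cos(5t) and sin(5t) gives A = 35/104, B = 7/104, so y_p = 7*sin(5*t)/104 + 35*cos(5*t)/104.
General solution: y = 7*sin(5*t)/104 + 35*cos(5*t)/104 + C1*cos(5*t)*exp(2*t) + C2*exp(2*t)*sin(5*t).
Apply the initial conditions: y(0) = 35/104 + C1 = 1 and y'(0) = 35/104 + 2*C1 + 5*C2 = -1. Solving gives C1 = 69/104, C2 = -277/520.

y = 7*sin(5*t)/104 + 35*cos(5*t)/104 - 277*exp(2*t)*sin(5*t)/520 + 69*cos(5*t)*exp(2*t)/104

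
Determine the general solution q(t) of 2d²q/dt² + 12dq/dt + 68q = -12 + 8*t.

q = -57/289 + 2*t/17 + C1*cos(5*t)*exp(-3*t) + C2*exp(-3*t)*sin(5*t)

Divide through by 2: q'' + 6q' + 34q = -6 + 4*t.
Characteristic equation r² + 6r + 34 = 0 has discriminant (6)² - 4·(34) = -100 < 0, so r = -3 ± 5i.
Hence q_h = C1*cos(5*t)*exp(-3*t) + C2*exp(-3*t)*sin(5*t).
For the particular solution try q_p = A0 + A1*t. Substituting and matching coefficients of each power of t gives A0 = -57/289, A1 = 2/17, so q_p = -57/289 + 2*t/17.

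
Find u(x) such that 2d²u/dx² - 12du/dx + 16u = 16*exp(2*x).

Divide through by 2: u'' - 6u' + 8u = 8*exp(2*x).
Characteristic equation r² - 6r + 8 = 0 factors as (r - 4)(r - 2) = 0, so r = 4, 2.
Hence u_h = C1*exp(4*x) + C2*exp(2*x).
Since exp(2*x) solves the homogeneous equation (r = 2 is a root of multiplicity 1), multiply the trial by x. Try u_p = A*x*exp(2*x). Substituting into the equation and dividing by exp(2*x) gives A = -4, so u_p = -4*x*exp(2*x).

u = C1*exp(4*x) + C2*exp(2*x) - 4*x*exp(2*x)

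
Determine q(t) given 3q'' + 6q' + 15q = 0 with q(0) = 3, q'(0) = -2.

q = exp(-t)*sin(2*t)/2 + 3*cos(2*t)*exp(-t)

Divide through by 3: q'' + 2q' + 5q = 0.
Characteristic equation r² + 2r + 5 = 0 has discriminant (2)² - 4·(5) = -16 < 0, so r = -1 ± 2i.
Hence q_h = C1*cos(2*t)*exp(-t) + C2*exp(-t)*sin(2*t).
Apply the initial conditions: q(0) = C1 = 3 and q'(0) = -C1 + 2*C2 = -2. Solving gives C1 = 3, C2 = 1/2.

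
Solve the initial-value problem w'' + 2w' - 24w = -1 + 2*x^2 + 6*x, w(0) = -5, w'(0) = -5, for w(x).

w = 11/864 - 827*exp(-6*x)/540 - 557*exp(4*x)/160 - 19*x/72 - x**2/12

Characteristic equation r² + 2r - 24 = 0 factors as (r + 6)(r - 4) = 0, so r = -6, 4.
Hence w_h = C1*exp(-6*x) + C2*exp(4*x).
For the particular solution try w_p = A0 + A1*x + A2*x^2. Substituting and matching coefficients of each power of x gives A0 = 11/864, A1 = -19/72, A2 = -1/12, so w_p = 11/864 - 19*x/72 - x^2/12.
General solution: w = 11/864 - 19*x/72 - x^2/12 + C1*exp(-6*x) + C2*exp(4*x).
Apply the initial conditions: w(0) = 11/864 + C1 + C2 = -5 and w'(0) = -19/72 - 6*C1 + 4*C2 = -5. Solving gives C1 = -827/540, C2 = -557/160.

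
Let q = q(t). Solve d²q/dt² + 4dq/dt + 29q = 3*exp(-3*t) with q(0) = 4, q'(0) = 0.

Characteristic equation r² + 4r + 29 = 0 has discriminant (4)² - 4·(29) = -100 < 0, so r = -2 ± 5i.
Hence q_h = C1*cos(5*t)*exp(-2*t) + C2*exp(-2*t)*sin(5*t).
Try q_p = A*exp(-3*t). Substituting into the equation and dividing by exp(-3*t) gives A = 3/26, so q_p = 3*exp(-3*t)/26.
General solution: q = 3*exp(-3*t)/26 + C1*cos(5*t)*exp(-2*t) + C2*exp(-2*t)*sin(5*t).
Apply the initial conditions: q(0) = 3/26 + C1 = 4 and q'(0) = -9/26 - 2*C1 + 5*C2 = 0. Solving gives C1 = 101/26, C2 = 211/130.

q = 3*exp(-3*t)/26 + 101*cos(5*t)*exp(-2*t)/26 + 211*exp(-2*t)*sin(5*t)/130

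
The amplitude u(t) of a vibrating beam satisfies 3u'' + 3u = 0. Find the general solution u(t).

u = C1*cos(t) + C2*sin(t)

Divide through by 3: u'' + u = 0.
Characteristic equation r² + 1 = 0 has discriminant (0)² - 4·(1) = -4 < 0, so r = ± i.
Hence u_h = C1*cos(t) + C2*sin(t).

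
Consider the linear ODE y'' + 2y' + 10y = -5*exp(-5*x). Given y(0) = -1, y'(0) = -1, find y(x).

Characteristic equation r² + 2r + 10 = 0 has discriminant (2)² - 4·(10) = -36 < 0, so r = -1 ± 3i.
Hence y_h = C1*cos(3*x)*exp(-x) + C2*exp(-x)*sin(3*x).
Try y_p = A*exp(-5*x). Substituting into the equation and dividing by exp(-5*x) gives A = -1/5, so y_p = -exp(-5*x)/5.
General solution: y = -exp(-5*x)/5 + C1*cos(3*x)*exp(-x) + C2*exp(-x)*sin(3*x).
Apply the initial conditions: y(0) = -1/5 + C1 = -1 and y'(0) = 1 - C1 + 3*C2 = -1. Solving gives C1 = -4/5, C2 = -14/15.

y = -exp(-5*x)/5 - 14*exp(-x)*sin(3*x)/15 - 4*cos(3*x)*exp(-x)/5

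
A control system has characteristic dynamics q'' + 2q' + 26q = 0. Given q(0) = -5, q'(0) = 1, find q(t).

q = -5*cos(5*t)*exp(-t) - 4*exp(-t)*sin(5*t)/5

Characteristic equation r² + 2r + 26 = 0 has discriminant (2)² - 4·(26) = -100 < 0, so r = -1 ± 5i.
Hence q_h = C1*cos(5*t)*exp(-t) + C2*exp(-t)*sin(5*t).
Apply the initial conditions: q(0) = C1 = -5 and q'(0) = -C1 + 5*C2 = 1. Solving gives C1 = -5, C2 = -4/5.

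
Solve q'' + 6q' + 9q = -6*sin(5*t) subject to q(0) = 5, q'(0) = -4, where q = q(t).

Characteristic equation r² + 6r + 9 = 0 has discriminant (6)² - 4·(9) = 0, so r = -3 is a repeated root.
Hence q_h = (C1 + C2*t)*exp(-3*t).
Try q_p = A*cos(5*t) + B*sin(5*t). Substituting and equating the coefficients of cos(5t) and sin(5t) gives A = 45/289, B = 24/289, so q_p = 24*sin(5*t)/289 + 45*cos(5*t)/289.
General solution: q = 24*sin(5*t)/289 + 45*cos(5*t)/289 + C1*exp(-3*t) + C2*t*exp(-3*t).
Apply the initial conditions: q(0) = 45/289 + C1 = 5 and q'(0) = 120/289 + C2 - 3*C1 = -4. Solving gives C1 = 1400/289, C2 = 172/17.

q = 24*sin(5*t)/289 + 45*cos(5*t)/289 + 1400*exp(-3*t)/289 + 172*t*exp(-3*t)/17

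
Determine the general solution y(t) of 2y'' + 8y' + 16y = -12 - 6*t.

Divide through by 2: y'' + 4y' + 8y = -6 - 3*t.
Characteristic equation r² + 4r + 8 = 0 has discriminant (4)² - 4·(8) = -16 < 0, so r = -2 ± 2i.
Hence y_h = C1*cos(2*t)*exp(-2*t) + C2*exp(-2*t)*sin(2*t).
For the particular solution try y_p = A0 + A1*t. Substituting and matching coefficients of each power of t gives A0 = -9/16, A1 = -3/8, so y_p = -9/16 - 3*t/8.

y = -9/16 - 3*t/8 + C1*cos(2*t)*exp(-2*t) + C2*exp(-2*t)*sin(2*t)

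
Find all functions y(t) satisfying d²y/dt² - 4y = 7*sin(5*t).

y = -7*sin(5*t)/29 + C1*exp(-2*t) + C2*exp(2*t)

Characteristic equation r² - 4 = 0 factors as (r + 2)(r - 2) = 0, so r = -2, 2.
Hence y_h = C1*exp(-2*t) + C2*exp(2*t).
Try y_p = A*cos(5*t) + B*sin(5*t). Substituting and equating the coefficients of cos(5t) and sin(5t) gives A = 0, B = -7/29, so y_p = -7*sin(5*t)/29.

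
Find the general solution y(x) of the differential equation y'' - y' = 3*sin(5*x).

Characteristic equation r² - r = 0 factors as (r - 1)r = 0, so r = 1, 0.
Hence y_h = C1*exp(x) + C2.
Try y_p = A*cos(5*x) + B*sin(5*x). Substituting and equating the coefficients of cos(5x) and sin(5x) gives A = 3/130, B = -3/26, so y_p = -3*sin(5*x)/26 + 3*cos(5*x)/130.

y = C2 - 3*sin(5*x)/26 + 3*cos(5*x)/130 + C1*exp(x)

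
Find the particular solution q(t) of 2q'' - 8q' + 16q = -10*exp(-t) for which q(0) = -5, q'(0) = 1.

q = -5*exp(-t)/13 - 60*cos(2*t)*exp(2*t)/13 + 64*exp(2*t)*sin(2*t)/13

Divide through by 2: q'' - 4q' + 8q = -5*exp(-t).
Characteristic equation r² - 4r + 8 = 0 has discriminant (-4)² - 4·(8) = -16 < 0, so r = 2 ± 2i.
Hence q_h = C1*cos(2*t)*exp(2*t) + C2*exp(2*t)*sin(2*t).
Try q_p = A*exp(-t). Substituting into the equation and dividing by exp(-t) gives A = -5/13, so q_p = -5*exp(-t)/13.
General solution: q = -5*exp(-t)/13 + C1*cos(2*t)*exp(2*t) + C2*exp(2*t)*sin(2*t).
Apply the initial conditions: q(0) = -5/13 + C1 = -5 and q'(0) = 5/13 + 2*C1 + 2*C2 = 1. Solving gives C1 = -60/13, C2 = 64/13.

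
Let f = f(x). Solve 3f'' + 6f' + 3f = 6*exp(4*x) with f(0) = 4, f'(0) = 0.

Divide through by 3: f'' + 2f' + f = 2*exp(4*x).
Characteristic equation r² + 2r + 1 = 0 has discriminant (2)² - 4·(1) = 0, so r = -1 is a repeated root.
Hence f_h = (C1 + C2*x)*exp(-x).
Try f_p = A*exp(4*x). Substituting into the equation and dividing by exp(4*x) gives A = 2/25, so f_p = 2*exp(4*x)/25.
General solution: f = 2*exp(4*x)/25 + C1*exp(-x) + C2*x*exp(-x).
Apply the initial conditions: f(0) = 2/25 + C1 = 4 and f'(0) = 8/25 + C2 - C1 = 0. Solving gives C1 = 98/25, C2 = 18/5.

f = 2*exp(4*x)/25 + 98*exp(-x)/25 + 18*x*exp(-x)/5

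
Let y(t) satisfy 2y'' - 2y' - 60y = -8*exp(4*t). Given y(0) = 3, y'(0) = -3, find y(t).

y = 2*exp(4*t)/9 + 10*exp(6*t)/11 + 185*exp(-5*t)/99

Divide through by 2: y'' - y' - 30y = -4*exp(4*t).
Characteristic equation r² - r - 30 = 0 factors as (r + 5)(r - 6) = 0, so r = -5, 6.
Hence y_h = C1*exp(-5*t) + C2*exp(6*t).
Try y_p = A*exp(4*t). Substituting into the equation and dividing by exp(4*t) gives A = 2/9, so y_p = 2*exp(4*t)/9.
General solution: y = 2*exp(4*t)/9 + C1*exp(-5*t) + C2*exp(6*t).
Apply the initial conditions: y(0) = 2/9 + C1 + C2 = 3 and y'(0) = 8/9 - 5*C1 + 6*C2 = -3. Solving gives C1 = 185/99, C2 = 10/11.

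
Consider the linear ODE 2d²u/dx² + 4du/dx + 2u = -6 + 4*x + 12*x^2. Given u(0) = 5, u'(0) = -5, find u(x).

Divide through by 2: u'' + 2u' + u = -3 + 2*x + 6*x^2.
Characteristic equation r² + 2r + 1 = 0 has discriminant (2)² - 4·(1) = 0, so r = -1 is a repeated root.
Hence u_h = (C1 + C2*x)*exp(-x).
For the particular solution try u_p = A0 + A1*x + A2*x^2. Substituting and matching coefficients of each power of x gives A0 = 29, A1 = -22, A2 = 6, so u_p = 29 - 22*x + 6*x^2.
General solution: u = 29 - 22*x + 6*x^2 + C1*exp(-x) + C2*x*exp(-x).
Apply the initial conditions: u(0) = 29 + C1 = 5 and u'(0) = -22 + C2 - C1 = -5. Solving gives C1 = -24, C2 = -7.

u = 29 - 24*exp(-x) - 22*x + 6*x**2 - 7*x*exp(-x)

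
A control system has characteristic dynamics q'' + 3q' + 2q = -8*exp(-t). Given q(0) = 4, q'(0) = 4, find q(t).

q = -16*exp(-2*t) + 20*exp(-t) - 8*t*exp(-t)

Characteristic equation r² + 3r + 2 = 0 factors as (r + 1)(r + 2) = 0, so r = -1, -2.
Hence q_h = C1*exp(-t) + C2*exp(-2*t).
Since exp(-t) solves the homogeneous equation (r = -1 is a root of multiplicity 1), multiply the trial by t. Try q_p = A*t*exp(-t). Substituting into the equation and dividing by exp(-t) gives A = -8, so q_p = -8*t*exp(-t).
General solution: q = C1*exp(-t) + C2*exp(-2*t) - 8*t*exp(-t).
Apply the initial conditions: q(0) = C1 + C2 = 4 and q'(0) = -8 - C1 - 2*C2 = 4. Solving gives C1 = 20, C2 = -16.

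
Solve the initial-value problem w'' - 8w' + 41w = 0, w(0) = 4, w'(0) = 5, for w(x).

w = 4*cos(5*x)*exp(4*x) - 11*exp(4*x)*sin(5*x)/5

Characteristic equation r² - 8r + 41 = 0 has discriminant (-8)² - 4·(41) = -100 < 0, so r = 4 ± 5i.
Hence w_h = C1*cos(5*x)*exp(4*x) + C2*exp(4*x)*sin(5*x).
Apply the initial conditions: w(0) = C1 = 4 and w'(0) = 4*C1 + 5*C2 = 5. Solving gives C1 = 4, C2 = -11/5.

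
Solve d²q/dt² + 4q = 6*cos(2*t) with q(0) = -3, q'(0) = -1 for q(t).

q = -3*cos(2*t) - sin(2*t)/2 + 3*t*sin(2*t)/2

Characteristic equation r² + 4 = 0 has discriminant (0)² - 4·(4) = -16 < 0, so r = ± 2i.
Hence q_h = C1*cos(2*t) + C2*sin(2*t).
Since ±2i are characteristic roots, multiply the trial by t. Try q_p = t*(A*cos(2*t) + B*sin(2*t)). Substituting and equating the coefficients of cos(2t) and sin(2t) gives A = 0, B = 3/2, so q_p = 3*t*sin(2*t)/2.
General solution: q = C1*cos(2*t) + C2*sin(2*t) + 3*t*sin(2*t)/2.
Apply the initial conditions: q(0) = C1 = -3 and q'(0) = 2*C2 = -1. Solving gives C1 = -3, C2 = -1/2.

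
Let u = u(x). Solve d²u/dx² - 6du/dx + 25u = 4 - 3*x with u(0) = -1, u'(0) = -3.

Characteristic equation r² - 6r + 25 = 0 has discriminant (-6)² - 4·(25) = -64 < 0, so r = 3 ± 4i.
Hence u_h = C1*cos(4*x)*exp(3*x) + C2*exp(3*x)*sin(4*x).
For the particular solution try u_p = A0 + A1*x. Substituting and matching coefficients of each power of x gives A0 = 82/625, A1 = -3/25, so u_p = 82/625 - 3*x/25.
General solution: u = 82/625 - 3*x/25 + C1*cos(4*x)*exp(3*x) + C2*exp(3*x)*sin(4*x).
Apply the initial conditions: u(0) = 82/625 + C1 = -1 and u'(0) = -3/25 + 3*C1 + 4*C2 = -3. Solving gives C1 = -707/625, C2 = 321/2500.

u = 82/625 - 3*x/25 - 707*cos(4*x)*exp(3*x)/625 + 321*exp(3*x)*sin(4*x)/2500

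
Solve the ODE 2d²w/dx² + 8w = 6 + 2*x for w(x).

Divide through by 2: w'' + 4w = 3 + x.
Characteristic equation r² + 4 = 0 has discriminant (0)² - 4·(4) = -16 < 0, so r = ± 2i.
Hence w_h = C1*cos(2*x) + C2*sin(2*x).
For the particular solution try w_p = A0 + A1*x. Substituting and matching coefficients of each power of x gives A0 = 3/4, A1 = 1/4, so w_p = 3/4 + x/4.

w = 3/4 + x/4 + C1*cos(2*x) + C2*sin(2*x)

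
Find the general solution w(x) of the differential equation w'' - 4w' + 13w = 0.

w = C1*cos(3*x)*exp(2*x) + C2*exp(2*x)*sin(3*x)

Characteristic equation r² - 4r + 13 = 0 has discriminant (-4)² - 4·(13) = -36 < 0, so r = 2 ± 3i.
Hence w_h = C1*cos(3*x)*exp(2*x) + C2*exp(2*x)*sin(3*x).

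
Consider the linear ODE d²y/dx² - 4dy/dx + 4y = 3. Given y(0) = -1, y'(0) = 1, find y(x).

Characteristic equation r² - 4r + 4 = 0 has discriminant (-4)² - 4·(4) = 0, so r = 2 is a repeated root.
Hence y_h = (C1 + C2*x)*exp(2*x).
For the particular solution try y_p = A0. Substituting and matching coefficients of each power of x gives A0 = 3/4, so y_p = 3/4.
General solution: y = 3/4 + C1*exp(2*x) + C2*x*exp(2*x).
Apply the initial conditions: y(0) = 3/4 + C1 = -1 and y'(0) = C2 + 2*C1 = 1. Solving gives C1 = -7/4, C2 = 9/2.

y = 3/4 - 7*exp(2*x)/4 + 9*x*exp(2*x)/2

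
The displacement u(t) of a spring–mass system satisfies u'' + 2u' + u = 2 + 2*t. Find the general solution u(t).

u = -2 + 2*t + C1*exp(-t) + C2*t*exp(-t)

Characteristic equation r² + 2r + 1 = 0 has discriminant (2)² - 4·(1) = 0, so r = -1 is a repeated root.
Hence u_h = (C1 + C2*t)*exp(-t).
For the particular solution try u_p = A0 + A1*t. Substituting and matching coefficients of each power of t gives A0 = -2, A1 = 2, so u_p = -2 + 2*t.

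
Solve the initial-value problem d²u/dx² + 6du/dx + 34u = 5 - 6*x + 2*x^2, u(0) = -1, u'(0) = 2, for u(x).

u = 1753/9826 - 57*x/289 + x**2/17 - 13147*exp(-3*x)*sin(5*x)/49130 - 11579*cos(5*x)*exp(-3*x)/9826

Characteristic equation r² + 6r + 34 = 0 has discriminant (6)² - 4·(34) = -100 < 0, so r = -3 ± 5i.
Hence u_h = C1*cos(5*x)*exp(-3*x) + C2*exp(-3*x)*sin(5*x).
For the particular solution try u_p = A0 + A1*x + A2*x^2. Substituting and matching coefficients of each power of x gives A0 = 1753/9826, A1 = -57/289, A2 = 1/17, so u_p = 1753/9826 - 57*x/289 + x^2/17.
General solution: u = 1753/9826 - 57*x/289 + x^2/17 + C1*cos(5*x)*exp(-3*x) + C2*exp(-3*x)*sin(5*x).
Apply the initial conditions: u(0) = 1753/9826 + C1 = -1 and u'(0) = -57/289 - 3*C1 + 5*C2 = 2. Solving gives C1 = -11579/9826, C2 = -13147/49130.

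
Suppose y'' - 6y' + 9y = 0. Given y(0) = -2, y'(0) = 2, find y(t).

Characteristic equation r² - 6r + 9 = 0 has discriminant (-6)² - 4·(9) = 0, so r = 3 is a repeated root.
Hence y_h = (C1 + C2*t)*exp(3*t).
Apply the initial conditions: y(0) = C1 = -2 and y'(0) = C2 + 3*C1 = 2. Solving gives C1 = -2, C2 = 8.

y = -2*exp(3*t) + 8*t*exp(3*t)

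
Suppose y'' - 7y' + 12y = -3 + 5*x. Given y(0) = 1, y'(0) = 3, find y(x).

y = -1/144 - 7*exp(4*x)/16 + 5*x/12 + 13*exp(3*x)/9

Characteristic equation r² - 7r + 12 = 0 factors as (r - 4)(r - 3) = 0, so r = 4, 3.
Hence y_h = C1*exp(4*x) + C2*exp(3*x).
For the particular solution try y_p = A0 + A1*x. Substituting and matching coefficients of each power of x gives A0 = -1/144, A1 = 5/12, so y_p = -1/144 + 5*x/12.
General solution: y = -1/144 + 5*x/12 + C1*exp(4*x) + C2*exp(3*x).
Apply the initial conditions: y(0) = -1/144 + C1 + C2 = 1 and y'(0) = 5/12 + 3*C2 + 4*C1 = 3. Solving gives C1 = -7/16, C2 = 13/9.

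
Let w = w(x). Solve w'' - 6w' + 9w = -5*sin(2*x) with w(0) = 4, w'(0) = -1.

Characteristic equation r² - 6r + 9 = 0 has discriminant (-6)² - 4·(9) = 0, so r = 3 is a repeated root.
Hence w_h = (C1 + C2*x)*exp(3*x).
Try w_p = A*cos(2*x) + B*sin(2*x). Substituting and equating the coefficients of cos(2x) and sin(2x) gives A = -60/169, B = -25/169, so w_p = -60*cos(2*x)/169 - 25*sin(2*x)/169.
General solution: w = -60*cos(2*x)/169 - 25*sin(2*x)/169 + C1*exp(3*x) + C2*x*exp(3*x).
Apply the initial conditions: w(0) = -60/169 + C1 = 4 and w'(0) = -50/169 + C2 + 3*C1 = -1. Solving gives C1 = 736/169, C2 = -179/13.

w = -60*cos(2*x)/169 - 25*sin(2*x)/169 + 736*exp(3*x)/169 - 179*x*exp(3*x)/13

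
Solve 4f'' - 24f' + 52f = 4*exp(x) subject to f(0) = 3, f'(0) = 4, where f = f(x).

f = exp(x)/8 - 19*exp(3*x)*sin(2*x)/8 + 23*cos(2*x)*exp(3*x)/8

Divide through by 4: f'' - 6f' + 13f = exp(x).
Characteristic equation r² - 6r + 13 = 0 has discriminant (-6)² - 4·(13) = -16 < 0, so r = 3 ± 2i.
Hence f_h = C1*cos(2*x)*exp(3*x) + C2*exp(3*x)*sin(2*x).
Try f_p = A*exp(x). Substituting into the equation and dividing by exp(x) gives A = 1/8, so f_p = exp(x)/8.
General solution: f = exp(x)/8 + C1*cos(2*x)*exp(3*x) + C2*exp(3*x)*sin(2*x).
Apply the initial conditions: f(0) = 1/8 + C1 = 3 and f'(0) = 1/8 + 2*C2 + 3*C1 = 4. Solving gives C1 = 23/8, C2 = -19/8.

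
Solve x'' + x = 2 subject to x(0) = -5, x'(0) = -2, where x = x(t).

Characteristic equation r² + 1 = 0 has discriminant (0)² - 4·(1) = -4 < 0, so r = ± i.
Hence x_h = C1*cos(t) + C2*sin(t).
For the particular solution try x_p = A0. Substituting and matching coefficients of each power of t gives A0 = 2, so x_p = 2.
General solution: x = 2 + C1*cos(t) + C2*sin(t).
Apply the initial conditions: x(0) = 2 + C1 = -5 and x'(0) = C2 = -2. Solving gives C1 = -7, C2 = -2.

x = 2 - 7*cos(t) - 2*sin(t)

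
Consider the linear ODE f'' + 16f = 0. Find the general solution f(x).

f = C1*cos(4*x) + C2*sin(4*x)

Characteristic equation r² + 16 = 0 has discriminant (0)² - 4·(16) = -64 < 0, so r = ± 4i.
Hence f_h = C1*cos(4*x) + C2*sin(4*x).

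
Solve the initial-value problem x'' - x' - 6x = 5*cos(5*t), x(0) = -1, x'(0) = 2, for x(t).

Characteristic equation r² - r - 6 = 0 factors as (r + 2)(r - 3) = 0, so r = -2, 3.
Hence x_h = C1*exp(-2*t) + C2*exp(3*t).
Try x_p = A*cos(5*t) + B*sin(5*t). Substituting and equating the coefficients of cos(5t) and sin(5t) gives A = -155/986, B = -25/986, so x_p = -155*cos(5*t)/986 - 25*sin(5*t)/986.
General solution: x = -155*cos(5*t)/986 - 25*sin(5*t)/986 + C1*exp(-2*t) + C2*exp(3*t).
Apply the initial conditions: x(0) = -155/986 + C1 + C2 = -1 and x'(0) = -125/986 - 2*C1 + 3*C2 = 2. Solving gives C1 = -27/29, C2 = 3/34.

x = -155*cos(5*t)/986 - 27*exp(-2*t)/29 - 25*sin(5*t)/986 + 3*exp(3*t)/34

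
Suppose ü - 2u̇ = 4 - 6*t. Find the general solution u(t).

u = C2 - t/2 + 3*t**2/2 + C1*exp(2*t)

Characteristic equation r² - 2r = 0 factors as (r - 2)r = 0, so r = 2, 0.
Hence u_h = C1*exp(2*t) + C2.
Since 0 is a characteristic root (multiplicity 1), multiply the polynomial trial by t: try u_p = t*(A0 + A1*t). Substituting and matching coefficients of each power of t gives A0 = -1/2, A1 = 3/2, so u_p = -t/2 + 3*t^2/2.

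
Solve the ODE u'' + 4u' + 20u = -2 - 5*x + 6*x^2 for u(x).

Characteristic equation r² + 4r + 20 = 0 has discriminant (4)² - 4·(20) = -64 < 0, so r = -2 ± 4i.
Hence u_h = C1*cos(4*x)*exp(-2*x) + C2*exp(-2*x)*sin(4*x).
For the particular solution try u_p = A0 + A1*x + A2*x^2. Substituting and matching coefficients of each power of x gives A0 = -7/125, A1 = -37/100, A2 = 3/10, so u_p = -7/125 - 37*x/100 + 3*x^2/10.

u = -7/125 - 37*x/100 + 3*x**2/10 + C1*cos(4*x)*exp(-2*x) + C2*exp(-2*x)*sin(4*x)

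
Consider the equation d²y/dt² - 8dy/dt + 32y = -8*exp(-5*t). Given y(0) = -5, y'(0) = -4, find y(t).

Characteristic equation r² - 8r + 32 = 0 has discriminant (-8)² - 4·(32) = -64 < 0, so r = 4 ± 4i.
Hence y_h = C1*cos(4*t)*exp(4*t) + C2*exp(4*t)*sin(4*t).
Try y_p = A*exp(-5*t). Substituting into the equation and dividing by exp(-5*t) gives A = -8/97, so y_p = -8*exp(-5*t)/97.
General solution: y = -8*exp(-5*t)/97 + C1*cos(4*t)*exp(4*t) + C2*exp(4*t)*sin(4*t).
Apply the initial conditions: y(0) = -8/97 + C1 = -5 and y'(0) = 40/97 + 4*C1 + 4*C2 = -4. Solving gives C1 = -477/97, C2 = 370/97.

y = -8*exp(-5*t)/97 - 477*cos(4*t)*exp(4*t)/97 + 370*exp(4*t)*sin(4*t)/97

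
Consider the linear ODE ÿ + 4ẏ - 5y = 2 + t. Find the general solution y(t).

y = -14/25 - t/5 + C1*exp(t) + C2*exp(-5*t)

Characteristic equation r² + 4r - 5 = 0 factors as (r - 1)(r + 5) = 0, so r = 1, -5.
Hence y_h = C1*exp(t) + C2*exp(-5*t).
For the particular solution try y_p = A0 + A1*t. Substituting and matching coefficients of each power of t gives A0 = -14/25, A1 = -1/5, so y_p = -14/25 - t/5.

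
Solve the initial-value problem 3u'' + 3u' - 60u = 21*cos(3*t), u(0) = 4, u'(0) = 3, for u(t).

u = -203*cos(3*t)/850 + 21*sin(3*t)/850 + 53*exp(-5*t)/34 + 67*exp(4*t)/25

Divide through by 3: u'' + u' - 20u = 7*cos(3*t).
Characteristic equation r² + r - 20 = 0 factors as (r + 5)(r - 4) = 0, so r = -5, 4.
Hence u_h = C1*exp(-5*t) + C2*exp(4*t).
Try u_p = A*cos(3*t) + B*sin(3*t). Substituting and equating the coefficients of cos(3t) and sin(3t) gives A = -203/850, B = 21/850, so u_p = -203*cos(3*t)/850 + 21*sin(3*t)/850.
General solution: u = -203*cos(3*t)/850 + 21*sin(3*t)/850 + C1*exp(-5*t) + C2*exp(4*t).
Apply the initial conditions: u(0) = -203/850 + C1 + C2 = 4 and u'(0) = 63/850 - 5*C1 + 4*C2 = 3. Solving gives C1 = 53/34, C2 = 67/25.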